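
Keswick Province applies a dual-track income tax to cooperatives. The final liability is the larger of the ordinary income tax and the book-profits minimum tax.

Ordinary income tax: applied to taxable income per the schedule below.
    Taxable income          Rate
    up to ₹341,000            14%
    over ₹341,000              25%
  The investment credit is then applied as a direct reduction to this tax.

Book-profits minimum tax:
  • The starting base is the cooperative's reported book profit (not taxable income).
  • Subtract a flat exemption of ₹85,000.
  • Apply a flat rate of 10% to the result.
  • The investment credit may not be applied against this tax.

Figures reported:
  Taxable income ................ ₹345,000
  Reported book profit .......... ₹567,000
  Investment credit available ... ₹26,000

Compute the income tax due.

Ordinary income tax:
  ₹341,000 × 14% = ₹47,740
  ₹4,000 × 25% = ₹1,000
  → ₹48,740
  Less investment credit ₹26,000 → ₹22,740

Book-profits minimum tax:
  Base (reported book profit): ₹567,000
  Less exemption ₹85,000 → base ₹482,000
  ₹482,000 × 10% = ₹48,200

₹48,200 > ₹22,740, so the book-profits minimum tax is the binding amount.

₹48,200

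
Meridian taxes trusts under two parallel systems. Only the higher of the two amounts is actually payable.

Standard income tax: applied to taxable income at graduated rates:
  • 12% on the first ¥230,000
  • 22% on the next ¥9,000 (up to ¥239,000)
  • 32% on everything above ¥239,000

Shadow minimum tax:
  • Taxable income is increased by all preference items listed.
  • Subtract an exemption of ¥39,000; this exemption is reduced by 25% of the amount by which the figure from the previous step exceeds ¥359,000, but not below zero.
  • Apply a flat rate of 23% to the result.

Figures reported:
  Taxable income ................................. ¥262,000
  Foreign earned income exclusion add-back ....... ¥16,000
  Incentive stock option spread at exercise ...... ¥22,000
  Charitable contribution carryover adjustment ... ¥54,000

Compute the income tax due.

¥72,450

Standard income tax:
  ¥230,000 × 12% = ¥27,600
  ¥9,000 × 22% = ¥1,980
  ¥23,000 × 32% = ¥7,360
  → ¥36,940

Shadow minimum tax:
  Adjusted income: ¥262,000 + ¥16,000 + ¥22,000 + ¥54,000 = ¥354,000
  Exemption: ¥354,000 ≤ ¥359,000, so full ¥39,000 applies
  Base: ¥354,000 − ¥39,000 = ¥315,000
  ¥315,000 × 23% = ¥72,450

¥72,450 > ¥36,940, so the shadow minimum tax is the binding amount.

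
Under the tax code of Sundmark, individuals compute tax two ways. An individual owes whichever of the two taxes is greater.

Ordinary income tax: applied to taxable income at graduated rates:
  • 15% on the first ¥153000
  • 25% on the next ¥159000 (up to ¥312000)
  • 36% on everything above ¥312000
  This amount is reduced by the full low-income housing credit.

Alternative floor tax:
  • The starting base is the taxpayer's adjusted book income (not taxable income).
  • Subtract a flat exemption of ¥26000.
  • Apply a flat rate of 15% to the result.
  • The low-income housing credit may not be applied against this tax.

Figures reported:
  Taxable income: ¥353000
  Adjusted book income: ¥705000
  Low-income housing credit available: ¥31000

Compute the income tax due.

Alternative floor tax:
  Base (adjusted book income): ¥705000
  Less exemption ¥26000 → base ¥679000
  ¥679000 × 15% = ¥101850

Ordinary income tax:
  ¥153000 × 15% = ¥22950
  ¥159000 × 25% = ¥39750
  ¥41000 × 36% = ¥14760
  → ¥77460
  Less low-income housing credit ¥31000 → ¥46460

¥101850 > ¥46460, so the alternative floor tax is the binding amount.

¥101850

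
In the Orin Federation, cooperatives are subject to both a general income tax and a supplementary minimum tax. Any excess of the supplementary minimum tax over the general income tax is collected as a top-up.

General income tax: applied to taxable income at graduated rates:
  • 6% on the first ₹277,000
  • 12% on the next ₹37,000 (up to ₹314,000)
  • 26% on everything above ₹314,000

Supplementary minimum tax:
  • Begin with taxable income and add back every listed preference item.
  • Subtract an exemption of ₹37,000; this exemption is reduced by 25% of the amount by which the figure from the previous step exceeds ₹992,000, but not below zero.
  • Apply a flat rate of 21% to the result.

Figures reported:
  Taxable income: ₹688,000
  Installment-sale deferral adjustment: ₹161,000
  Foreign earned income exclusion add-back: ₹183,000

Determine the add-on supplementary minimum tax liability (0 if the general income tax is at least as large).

General income tax:
  ₹277,000 × 6% = ₹16,620
  ₹37,000 × 12% = ₹4,440
  ₹374,000 × 26% = ₹97,240
  → ₹118,300

Supplementary minimum tax:
  Adjusted income: ₹688,000 + ₹161,000 + ₹183,000 = ₹1,032,000
  Exemption: ₹37,000 − 25% × (₹1,032,000 − ₹992,000) = ₹37,000 − ₹10,000 = ₹27,000
  Base: ₹1,032,000 − ₹27,000 = ₹1,005,000
  ₹1,005,000 × 21% = ₹211,050

Excess of supplementary minimum tax over general income tax: ₹211,050 − ₹118,300 = ₹92,750.

₹92,750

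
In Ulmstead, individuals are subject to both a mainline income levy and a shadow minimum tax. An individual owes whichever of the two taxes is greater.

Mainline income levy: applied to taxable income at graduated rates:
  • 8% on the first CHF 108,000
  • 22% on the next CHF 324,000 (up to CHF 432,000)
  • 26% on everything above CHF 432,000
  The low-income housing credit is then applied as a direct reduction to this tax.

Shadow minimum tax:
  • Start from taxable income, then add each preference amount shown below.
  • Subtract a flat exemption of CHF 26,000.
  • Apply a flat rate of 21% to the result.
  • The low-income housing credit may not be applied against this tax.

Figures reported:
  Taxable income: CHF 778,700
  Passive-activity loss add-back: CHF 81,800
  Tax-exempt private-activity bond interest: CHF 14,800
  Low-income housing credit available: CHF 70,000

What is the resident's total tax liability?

CHF 178,353

Shadow minimum tax:
  Adjusted income: CHF 778,700 + CHF 81,800 + CHF 14,800 = CHF 875,300
  Less exemption CHF 26,000 → base CHF 849,300
  CHF 849,300 × 21% = CHF 178,353

Mainline income levy:
  CHF 108,000 × 8% = CHF 8,640
  CHF 324,000 × 22% = CHF 71,280
  CHF 346,700 × 26% = CHF 90,142
  → CHF 170,062
  Less low-income housing credit CHF 70,000 → CHF 100,062

CHF 178,353 > CHF 100,062, so the shadow minimum tax is the binding amount.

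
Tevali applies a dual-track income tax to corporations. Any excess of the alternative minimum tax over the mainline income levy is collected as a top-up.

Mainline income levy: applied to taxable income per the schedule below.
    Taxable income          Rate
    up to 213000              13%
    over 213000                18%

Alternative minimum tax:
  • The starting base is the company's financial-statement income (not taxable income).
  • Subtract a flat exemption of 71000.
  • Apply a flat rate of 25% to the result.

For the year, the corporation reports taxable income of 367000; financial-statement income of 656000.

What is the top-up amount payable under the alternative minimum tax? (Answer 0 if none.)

Alternative minimum tax:
  Base (financial-statement income): 656000
  Less exemption 71000 → base 585000
  585000 × 25% = 146250

Mainline income levy:
  213000 × 13% = 27690
  154000 × 18% = 27720
  → 55410

Excess of alternative minimum tax over mainline income levy: 146250 − 55410 = 90840.

90840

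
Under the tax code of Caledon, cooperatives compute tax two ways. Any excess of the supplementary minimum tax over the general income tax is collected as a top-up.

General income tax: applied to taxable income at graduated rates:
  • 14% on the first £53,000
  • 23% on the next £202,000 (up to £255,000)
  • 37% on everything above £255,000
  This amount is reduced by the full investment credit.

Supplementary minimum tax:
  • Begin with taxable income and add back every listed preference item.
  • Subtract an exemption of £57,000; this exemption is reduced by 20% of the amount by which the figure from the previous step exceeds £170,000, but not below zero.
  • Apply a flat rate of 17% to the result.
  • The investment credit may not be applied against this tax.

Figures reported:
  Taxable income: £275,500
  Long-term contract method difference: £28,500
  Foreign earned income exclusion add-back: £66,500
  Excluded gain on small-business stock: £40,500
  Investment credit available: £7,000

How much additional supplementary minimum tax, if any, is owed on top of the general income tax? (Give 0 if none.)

£13,909

General income tax:
  £53,000 × 14% = £7,420
  £202,000 × 23% = £46,460
  £20,500 × 37% = £7,585
  → £61,465
  Less investment credit £7,000 → £54,465

Supplementary minimum tax:
  Adjusted income: £275,500 + £28,500 + £66,500 + £40,500 = £411,000
  Exemption: £57,000 − 20% × (£411,000 − £170,000) = £57,000 − £48,200 = £8,800
  Base: £411,000 − £8,800 = £402,200
  £402,200 × 17% = £68,374

Excess of supplementary minimum tax over general income tax: £68,374 − £54,465 = £13,909.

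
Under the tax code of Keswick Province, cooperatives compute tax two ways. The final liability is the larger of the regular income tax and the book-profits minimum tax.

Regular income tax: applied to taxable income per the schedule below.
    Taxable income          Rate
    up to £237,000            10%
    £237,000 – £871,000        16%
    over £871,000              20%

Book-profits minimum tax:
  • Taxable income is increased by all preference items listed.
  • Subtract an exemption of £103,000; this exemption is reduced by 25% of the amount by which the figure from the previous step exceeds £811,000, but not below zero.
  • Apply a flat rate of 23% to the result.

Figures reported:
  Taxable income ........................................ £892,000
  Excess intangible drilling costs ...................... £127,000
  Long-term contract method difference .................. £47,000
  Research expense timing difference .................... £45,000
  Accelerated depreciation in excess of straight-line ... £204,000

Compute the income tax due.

£302,450

Book-profits minimum tax:
  Adjusted income: £892,000 + £127,000 + £47,000 + £45,000 + £204,000 = £1,315,000
  Exemption: 25% × (£1,315,000 − £811,000) = £126,000 ≥ £103,000, so the exemption is fully phased out
  Base: £1,315,000 − £0 = £1,315,000
  £1,315,000 × 23% = £302,450

Regular income tax:
  £237,000 × 10% = £23,700
  £634,000 × 16% = £101,440
  £21,000 × 20% = £4,200
  → £129,340

£302,450 > £129,340, so the book-profits minimum tax is the binding amount.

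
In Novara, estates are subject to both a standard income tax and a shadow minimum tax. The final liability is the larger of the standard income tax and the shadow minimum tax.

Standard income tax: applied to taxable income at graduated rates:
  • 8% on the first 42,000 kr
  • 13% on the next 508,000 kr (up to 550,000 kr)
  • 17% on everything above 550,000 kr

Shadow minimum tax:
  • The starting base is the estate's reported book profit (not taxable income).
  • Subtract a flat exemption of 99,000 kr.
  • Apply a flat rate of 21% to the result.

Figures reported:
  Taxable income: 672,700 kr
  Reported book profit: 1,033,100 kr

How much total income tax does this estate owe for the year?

Standard income tax:
  42,000 kr × 8% = 3,360 kr
  508,000 kr × 13% = 66,040 kr
  122,700 kr × 17% = 20,859 kr
  → 90,259 kr

Shadow minimum tax:
  Base (reported book profit): 1,033,100 kr
  Less exemption 99,000 kr → base 934,100 kr
  934,100 kr × 21% = 196,161 kr

196,161 kr > 90,259 kr, so the shadow minimum tax is the binding amount.

196,161 kr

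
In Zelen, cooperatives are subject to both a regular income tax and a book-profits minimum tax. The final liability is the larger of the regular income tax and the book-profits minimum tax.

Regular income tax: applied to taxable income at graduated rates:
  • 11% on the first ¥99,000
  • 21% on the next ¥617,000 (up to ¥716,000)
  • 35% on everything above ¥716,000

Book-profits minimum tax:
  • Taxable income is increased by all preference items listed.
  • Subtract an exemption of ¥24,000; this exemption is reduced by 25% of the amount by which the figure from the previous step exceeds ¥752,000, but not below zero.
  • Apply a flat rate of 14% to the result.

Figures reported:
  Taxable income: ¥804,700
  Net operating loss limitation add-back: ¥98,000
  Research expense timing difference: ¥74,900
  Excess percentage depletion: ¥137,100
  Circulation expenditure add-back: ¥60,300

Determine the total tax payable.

Book-profits minimum tax:
  Adjusted income: ¥804,700 + ¥98,000 + ¥74,900 + ¥137,100 + ¥60,300 = ¥1,175,000
  Exemption: 25% × (¥1,175,000 − ¥752,000) = ¥105,750 ≥ ¥24,000, so the exemption is fully phased out
  Base: ¥1,175,000 − ¥0 = ¥1,175,000
  ¥1,175,000 × 14% = ¥164,500

Regular income tax:
  ¥99,000 × 11% = ¥10,890
  ¥617,000 × 21% = ¥129,570
  ¥88,700 × 35% = ¥31,045
  → ¥171,505

¥171,505 > ¥164,500, so the regular income tax governs.

¥171,505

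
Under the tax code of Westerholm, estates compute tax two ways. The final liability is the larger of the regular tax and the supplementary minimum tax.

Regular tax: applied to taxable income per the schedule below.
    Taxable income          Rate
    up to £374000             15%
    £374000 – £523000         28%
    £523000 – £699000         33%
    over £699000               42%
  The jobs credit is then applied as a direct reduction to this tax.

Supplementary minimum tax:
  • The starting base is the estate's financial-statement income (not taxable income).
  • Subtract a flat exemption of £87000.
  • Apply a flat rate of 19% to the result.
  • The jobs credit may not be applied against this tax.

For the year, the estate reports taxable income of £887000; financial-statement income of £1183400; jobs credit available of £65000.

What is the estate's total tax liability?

Supplementary minimum tax:
  Base (financial-statement income): £1183400
  Less exemption £87000 → base £1096400
  £1096400 × 19% = £208316

Regular tax:
  £374000 × 15% = £56100
  £149000 × 28% = £41720
  £176000 × 33% = £58080
  £188000 × 42% = £78960
  → £234860
  Less jobs credit £65000 → £169860

£208316 > £169860, so the supplementary minimum tax is the binding amount.

£208316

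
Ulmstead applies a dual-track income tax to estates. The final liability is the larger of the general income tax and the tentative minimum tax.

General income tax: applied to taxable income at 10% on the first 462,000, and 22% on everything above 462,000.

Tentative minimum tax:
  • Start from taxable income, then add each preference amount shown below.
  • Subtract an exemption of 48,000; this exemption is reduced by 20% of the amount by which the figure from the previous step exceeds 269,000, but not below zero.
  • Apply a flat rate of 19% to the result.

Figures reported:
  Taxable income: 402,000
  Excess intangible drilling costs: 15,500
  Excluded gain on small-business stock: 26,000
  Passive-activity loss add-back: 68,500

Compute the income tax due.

97,280

Tentative minimum tax:
  Adjusted income: 402,000 + 15,500 + 26,000 + 68,500 = 512,000
  Exemption: 20% × (512,000 − 269,000) = 48,600 ≥ 48,000, so the exemption is fully phased out
  Base: 512,000 − 0 = 512,000
  512,000 × 19% = 97,280

General income tax:
  402,000 × 10% = 40,200

97,280 > 40,200, so the tentative minimum tax is the binding amount.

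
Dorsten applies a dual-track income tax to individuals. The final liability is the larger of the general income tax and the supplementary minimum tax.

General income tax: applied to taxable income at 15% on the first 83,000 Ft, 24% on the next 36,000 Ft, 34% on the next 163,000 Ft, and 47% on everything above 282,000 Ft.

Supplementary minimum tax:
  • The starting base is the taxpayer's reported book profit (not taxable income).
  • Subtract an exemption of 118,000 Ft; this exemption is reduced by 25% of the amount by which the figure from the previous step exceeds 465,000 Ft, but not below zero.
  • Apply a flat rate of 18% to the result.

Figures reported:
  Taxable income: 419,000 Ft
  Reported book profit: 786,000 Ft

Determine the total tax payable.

Supplementary minimum tax:
  Base (reported book profit): 786,000 Ft
  Exemption: 118,000 Ft − 25% × (786,000 Ft − 465,000 Ft) = 118,000 Ft − 80,250 Ft = 37,750 Ft
  Base: 786,000 Ft − 37,750 Ft = 748,250 Ft
  748,250 Ft × 18% = 134,685 Ft

General income tax:
  83,000 Ft × 15% = 12,450 Ft
  36,000 Ft × 24% = 8,640 Ft
  163,000 Ft × 34% = 55,420 Ft
  137,000 Ft × 47% = 64,390 Ft
  → 140,900 Ft

140,900 Ft > 134,685 Ft, so the general income tax governs.

140,900 Ft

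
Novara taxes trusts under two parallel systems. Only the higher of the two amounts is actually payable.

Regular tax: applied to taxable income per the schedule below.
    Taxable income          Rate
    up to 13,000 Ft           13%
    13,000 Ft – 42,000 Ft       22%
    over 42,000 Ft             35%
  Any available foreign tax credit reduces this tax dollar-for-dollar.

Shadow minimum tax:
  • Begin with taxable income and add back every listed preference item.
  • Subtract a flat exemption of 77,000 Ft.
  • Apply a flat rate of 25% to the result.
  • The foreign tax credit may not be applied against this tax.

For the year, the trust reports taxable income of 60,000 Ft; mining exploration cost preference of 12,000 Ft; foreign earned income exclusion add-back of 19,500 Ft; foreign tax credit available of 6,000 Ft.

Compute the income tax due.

8,370 Ft

Regular tax:
  13,000 Ft × 13% = 1,690 Ft
  29,000 Ft × 22% = 6,380 Ft
  18,000 Ft × 35% = 6,300 Ft
  → 14,370 Ft
  Less foreign tax credit 6,000 Ft → 8,370 Ft

Shadow minimum tax:
  Adjusted income: 60,000 Ft + 12,000 Ft + 19,500 Ft = 91,500 Ft
  Less exemption 77,000 Ft → base 14,500 Ft
  14,500 Ft × 25% = 3,625 Ft

8,370 Ft > 3,625 Ft, so the regular tax governs.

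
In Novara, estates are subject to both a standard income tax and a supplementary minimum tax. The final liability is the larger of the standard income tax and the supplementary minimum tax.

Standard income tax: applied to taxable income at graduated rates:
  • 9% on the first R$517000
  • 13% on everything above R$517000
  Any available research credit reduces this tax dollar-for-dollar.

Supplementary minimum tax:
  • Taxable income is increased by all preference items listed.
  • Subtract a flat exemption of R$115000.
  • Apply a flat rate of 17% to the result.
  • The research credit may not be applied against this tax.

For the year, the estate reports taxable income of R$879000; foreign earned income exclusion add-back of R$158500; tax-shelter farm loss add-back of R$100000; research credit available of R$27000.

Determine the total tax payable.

Standard income tax:
  R$517000 × 9% = R$46530
  R$362000 × 13% = R$47060
  → R$93590
  Less research credit R$27000 → R$66590

Supplementary minimum tax:
  Adjusted income: R$879000 + R$158500 + R$100000 = R$1137500
  Less exemption R$115000 → base R$1022500
  R$1022500 × 17% = R$173825

R$173825 > R$66590, so the supplementary minimum tax is the binding amount.

R$173825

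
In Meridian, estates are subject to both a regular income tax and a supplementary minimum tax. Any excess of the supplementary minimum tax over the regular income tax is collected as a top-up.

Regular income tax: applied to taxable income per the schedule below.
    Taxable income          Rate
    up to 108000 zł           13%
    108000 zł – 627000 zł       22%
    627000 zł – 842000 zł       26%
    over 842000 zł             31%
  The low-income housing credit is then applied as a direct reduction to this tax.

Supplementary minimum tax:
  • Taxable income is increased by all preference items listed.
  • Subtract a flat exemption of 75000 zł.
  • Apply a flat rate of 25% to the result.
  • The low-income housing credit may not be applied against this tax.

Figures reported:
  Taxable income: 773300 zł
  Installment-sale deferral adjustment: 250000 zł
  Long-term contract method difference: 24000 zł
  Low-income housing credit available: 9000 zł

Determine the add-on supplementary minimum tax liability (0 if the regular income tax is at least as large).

85817 zł

Regular income tax:
  108000 zł × 13% = 14040 zł
  519000 zł × 22% = 114180 zł
  146300 zł × 26% = 38038 zł
  → 166258 zł
  Less low-income housing credit 9000 zł → 157258 zł

Supplementary minimum tax:
  Adjusted income: 773300 zł + 250000 zł + 24000 zł = 1047300 zł
  Less exemption 75000 zł → base 972300 zł
  972300 zł × 25% = 243075 zł

Excess of supplementary minimum tax over regular income tax: 243075 zł − 157258 zł = 85817 zł.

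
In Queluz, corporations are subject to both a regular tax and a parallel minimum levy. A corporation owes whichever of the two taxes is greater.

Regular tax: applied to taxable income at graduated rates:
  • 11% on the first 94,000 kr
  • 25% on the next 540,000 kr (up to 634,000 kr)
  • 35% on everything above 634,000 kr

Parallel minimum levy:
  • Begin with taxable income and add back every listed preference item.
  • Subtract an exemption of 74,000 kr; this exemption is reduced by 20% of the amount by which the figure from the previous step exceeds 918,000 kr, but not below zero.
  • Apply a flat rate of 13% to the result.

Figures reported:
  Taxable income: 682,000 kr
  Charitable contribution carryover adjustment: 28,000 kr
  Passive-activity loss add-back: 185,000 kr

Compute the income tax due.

162,140 kr

Parallel minimum levy:
  Adjusted income: 682,000 kr + 28,000 kr + 185,000 kr = 895,000 kr
  Exemption: 895,000 kr ≤ 918,000 kr, so full 74,000 kr applies
  Base: 895,000 kr − 74,000 kr = 821,000 kr
  821,000 kr × 13% = 106,730 kr

Regular tax:
  94,000 kr × 11% = 10,340 kr
  540,000 kr × 25% = 135,000 kr
  48,000 kr × 35% = 16,800 kr
  → 162,140 kr

162,140 kr > 106,730 kr, so the regular tax governs.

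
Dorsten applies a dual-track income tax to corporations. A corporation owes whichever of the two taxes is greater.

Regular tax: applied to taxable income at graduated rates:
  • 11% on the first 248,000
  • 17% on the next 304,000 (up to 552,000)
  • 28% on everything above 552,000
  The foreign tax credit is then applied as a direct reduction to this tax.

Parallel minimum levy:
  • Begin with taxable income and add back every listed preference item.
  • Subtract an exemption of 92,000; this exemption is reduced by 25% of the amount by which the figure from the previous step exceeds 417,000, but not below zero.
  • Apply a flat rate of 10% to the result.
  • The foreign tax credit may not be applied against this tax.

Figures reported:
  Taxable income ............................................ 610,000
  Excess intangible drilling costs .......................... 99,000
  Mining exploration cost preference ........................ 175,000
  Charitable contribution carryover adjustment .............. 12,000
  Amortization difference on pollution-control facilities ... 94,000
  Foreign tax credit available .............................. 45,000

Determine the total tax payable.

Parallel minimum levy:
  Adjusted income: 610,000 + 99,000 + 175,000 + 12,000 + 94,000 = 990,000
  Exemption: 25% × (990,000 − 417,000) = 143,250 ≥ 92,000, so the exemption is fully phased out
  Base: 990,000 − 0 = 990,000
  990,000 × 10% = 99,000

Regular tax:
  248,000 × 11% = 27,280
  304,000 × 17% = 51,680
  58,000 × 28% = 16,240
  → 95,200
  Less foreign tax credit 45,000 → 50,200

99,000 > 50,200, so the parallel minimum levy is the binding amount.

99,000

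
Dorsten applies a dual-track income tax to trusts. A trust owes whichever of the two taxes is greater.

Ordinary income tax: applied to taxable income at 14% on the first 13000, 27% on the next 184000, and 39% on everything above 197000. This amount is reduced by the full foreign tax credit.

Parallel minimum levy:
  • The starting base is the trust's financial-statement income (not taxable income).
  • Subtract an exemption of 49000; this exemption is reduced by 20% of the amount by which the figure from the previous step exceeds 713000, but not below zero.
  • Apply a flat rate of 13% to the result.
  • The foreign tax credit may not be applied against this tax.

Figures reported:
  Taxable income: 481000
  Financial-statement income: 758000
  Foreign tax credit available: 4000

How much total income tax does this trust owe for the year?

158260

Ordinary income tax:
  13000 × 14% = 1820
  184000 × 27% = 49680
  284000 × 39% = 110760
  → 162260
  Less foreign tax credit 4000 → 158260

Parallel minimum levy:
  Base (financial-statement income): 758000
  Exemption: 49000 − 20% × (758000 − 713000) = 49000 − 9000 = 40000
  Base: 758000 − 40000 = 718000
  718000 × 13% = 93340

158260 > 93340, so the ordinary income tax governs.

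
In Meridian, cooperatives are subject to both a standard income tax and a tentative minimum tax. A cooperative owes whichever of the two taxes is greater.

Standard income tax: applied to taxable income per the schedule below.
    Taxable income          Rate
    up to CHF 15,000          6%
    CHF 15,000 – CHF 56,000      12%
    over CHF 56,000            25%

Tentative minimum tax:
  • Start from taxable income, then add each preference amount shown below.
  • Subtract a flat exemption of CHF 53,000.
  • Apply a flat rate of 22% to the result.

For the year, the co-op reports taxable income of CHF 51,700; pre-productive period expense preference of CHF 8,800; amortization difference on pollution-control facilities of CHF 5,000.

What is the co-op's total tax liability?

CHF 5,304

Standard income tax:
  CHF 15,000 × 6% = CHF 900
  CHF 36,700 × 12% = CHF 4,404
  → CHF 5,304

Tentative minimum tax:
  Adjusted income: CHF 51,700 + CHF 8,800 + CHF 5,000 = CHF 65,500
  Less exemption CHF 53,000 → base CHF 12,500
  CHF 12,500 × 22% = CHF 2,750

CHF 5,304 > CHF 2,750, so the standard income tax governs.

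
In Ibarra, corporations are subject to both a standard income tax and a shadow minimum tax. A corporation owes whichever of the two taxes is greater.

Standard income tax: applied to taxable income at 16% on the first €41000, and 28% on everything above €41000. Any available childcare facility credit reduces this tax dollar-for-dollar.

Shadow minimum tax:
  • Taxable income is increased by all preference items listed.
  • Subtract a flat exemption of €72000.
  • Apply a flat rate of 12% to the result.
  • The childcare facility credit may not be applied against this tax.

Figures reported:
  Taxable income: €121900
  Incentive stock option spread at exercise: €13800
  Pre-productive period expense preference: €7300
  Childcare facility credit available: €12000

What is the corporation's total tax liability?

€17212

Shadow minimum tax:
  Adjusted income: €121900 + €13800 + €7300 = €143000
  Less exemption €72000 → base €71000
  €71000 × 12% = €8520

Standard income tax:
  €41000 × 16% = €6560
  €80900 × 28% = €22652
  → €29212
  Less childcare facility credit €12000 → €17212

€17212 > €8520, so the standard income tax governs.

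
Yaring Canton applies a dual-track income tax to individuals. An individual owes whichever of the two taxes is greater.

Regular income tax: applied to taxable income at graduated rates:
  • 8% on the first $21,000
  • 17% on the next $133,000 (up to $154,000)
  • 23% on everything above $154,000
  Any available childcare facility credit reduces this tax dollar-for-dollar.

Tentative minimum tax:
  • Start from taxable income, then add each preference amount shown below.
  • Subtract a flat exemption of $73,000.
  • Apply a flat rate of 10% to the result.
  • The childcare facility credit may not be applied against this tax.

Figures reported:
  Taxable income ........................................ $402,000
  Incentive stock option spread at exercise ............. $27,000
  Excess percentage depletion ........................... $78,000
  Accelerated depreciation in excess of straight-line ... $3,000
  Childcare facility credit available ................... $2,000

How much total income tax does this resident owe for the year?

$79,330

Tentative minimum tax:
  Adjusted income: $402,000 + $27,000 + $78,000 + $3,000 = $510,000
  Less exemption $73,000 → base $437,000
  $437,000 × 10% = $43,700

Regular income tax:
  $21,000 × 8% = $1,680
  $133,000 × 17% = $22,610
  $248,000 × 23% = $57,040
  → $81,330
  Less childcare facility credit $2,000 → $79,330

$79,330 > $43,700, so the regular income tax governs.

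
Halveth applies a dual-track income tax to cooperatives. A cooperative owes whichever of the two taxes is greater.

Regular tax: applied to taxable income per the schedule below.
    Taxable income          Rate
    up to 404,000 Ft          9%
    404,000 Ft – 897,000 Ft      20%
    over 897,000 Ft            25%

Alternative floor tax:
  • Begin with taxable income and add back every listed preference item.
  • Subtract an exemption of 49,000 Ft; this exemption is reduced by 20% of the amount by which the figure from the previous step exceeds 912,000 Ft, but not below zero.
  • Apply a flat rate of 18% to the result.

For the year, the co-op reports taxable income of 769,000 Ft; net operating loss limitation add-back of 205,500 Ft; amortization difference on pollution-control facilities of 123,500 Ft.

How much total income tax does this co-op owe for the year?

195,516 Ft

Regular tax:
  404,000 Ft × 9% = 36,360 Ft
  365,000 Ft × 20% = 73,000 Ft
  → 109,360 Ft

Alternative floor tax:
  Adjusted income: 769,000 Ft + 205,500 Ft + 123,500 Ft = 1,098,000 Ft
  Exemption: 49,000 Ft − 20% × (1,098,000 Ft − 912,000 Ft) = 49,000 Ft − 37,200 Ft = 11,800 Ft
  Base: 1,098,000 Ft − 11,800 Ft = 1,086,200 Ft
  1,086,200 Ft × 18% = 195,516 Ft

195,516 Ft > 109,360 Ft, so the alternative floor tax is the binding amount.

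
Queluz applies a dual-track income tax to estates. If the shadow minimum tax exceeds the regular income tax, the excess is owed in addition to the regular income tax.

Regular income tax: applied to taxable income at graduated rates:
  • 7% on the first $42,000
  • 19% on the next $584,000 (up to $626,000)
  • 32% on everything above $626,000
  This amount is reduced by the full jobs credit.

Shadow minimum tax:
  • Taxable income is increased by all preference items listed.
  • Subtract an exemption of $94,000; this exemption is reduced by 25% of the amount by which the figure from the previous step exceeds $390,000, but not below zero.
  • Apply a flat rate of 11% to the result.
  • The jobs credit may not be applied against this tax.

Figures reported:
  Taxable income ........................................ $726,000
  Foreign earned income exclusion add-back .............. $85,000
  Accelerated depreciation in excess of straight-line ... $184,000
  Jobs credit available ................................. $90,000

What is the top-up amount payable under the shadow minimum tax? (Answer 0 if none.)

$53,550

Regular income tax:
  $42,000 × 7% = $2,940
  $584,000 × 19% = $110,960
  $100,000 × 32% = $32,000
  → $145,900
  Less jobs credit $90,000 → $55,900

Shadow minimum tax:
  Adjusted income: $726,000 + $85,000 + $184,000 = $995,000
  Exemption: 25% × ($995,000 − $390,000) = $151,250 ≥ $94,000, so the exemption is fully phased out
  Base: $995,000 − $0 = $995,000
  $995,000 × 11% = $109,450

Excess of shadow minimum tax over regular income tax: $109,450 − $55,900 = $53,550.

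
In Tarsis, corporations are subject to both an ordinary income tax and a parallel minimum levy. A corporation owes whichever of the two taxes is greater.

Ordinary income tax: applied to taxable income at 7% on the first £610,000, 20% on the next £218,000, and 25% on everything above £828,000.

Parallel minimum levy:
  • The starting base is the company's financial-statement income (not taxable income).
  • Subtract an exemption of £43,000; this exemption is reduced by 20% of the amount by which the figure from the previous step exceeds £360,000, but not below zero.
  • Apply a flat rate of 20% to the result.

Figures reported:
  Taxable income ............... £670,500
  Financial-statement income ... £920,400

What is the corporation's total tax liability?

£184,080

Parallel minimum levy:
  Base (financial-statement income): £920,400
  Exemption: 20% × (£920,400 − £360,000) = £112,080 ≥ £43,000, so the exemption is fully phased out
  Base: £920,400 − £0 = £920,400
  £920,400 × 20% = £184,080

Ordinary income tax:
  £610,000 × 7% = £42,700
  £60,500 × 20% = £12,100
  → £54,800

£184,080 > £54,800, so the parallel minimum levy is the binding amount.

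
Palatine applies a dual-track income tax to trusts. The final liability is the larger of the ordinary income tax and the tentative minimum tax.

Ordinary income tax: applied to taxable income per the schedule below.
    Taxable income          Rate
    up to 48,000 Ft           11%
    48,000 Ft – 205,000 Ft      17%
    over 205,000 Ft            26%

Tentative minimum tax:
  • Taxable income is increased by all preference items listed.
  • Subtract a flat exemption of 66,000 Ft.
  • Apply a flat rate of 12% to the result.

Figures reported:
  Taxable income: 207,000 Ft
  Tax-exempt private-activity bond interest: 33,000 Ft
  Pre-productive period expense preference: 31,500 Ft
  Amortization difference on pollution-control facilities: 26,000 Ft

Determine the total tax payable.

Tentative minimum tax:
  Adjusted income: 207,000 Ft + 33,000 Ft + 31,500 Ft + 26,000 Ft = 297,500 Ft
  Less exemption 66,000 Ft → base 231,500 Ft
  231,500 Ft × 12% = 27,780 Ft

Ordinary income tax:
  48,000 Ft × 11% = 5,280 Ft
  157,000 Ft × 17% = 26,690 Ft
  2,000 Ft × 26% = 520 Ft
  → 32,490 Ft

32,490 Ft > 27,780 Ft, so the ordinary income tax governs.

32,490 Ft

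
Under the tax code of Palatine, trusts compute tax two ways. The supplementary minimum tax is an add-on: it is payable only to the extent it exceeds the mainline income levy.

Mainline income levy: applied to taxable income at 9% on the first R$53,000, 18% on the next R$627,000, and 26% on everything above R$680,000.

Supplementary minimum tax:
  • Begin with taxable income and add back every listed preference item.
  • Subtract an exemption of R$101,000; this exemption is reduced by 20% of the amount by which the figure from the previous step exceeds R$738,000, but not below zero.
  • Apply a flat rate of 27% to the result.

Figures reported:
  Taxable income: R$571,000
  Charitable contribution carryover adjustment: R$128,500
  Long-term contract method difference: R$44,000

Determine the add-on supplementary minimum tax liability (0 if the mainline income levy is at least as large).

Supplementary minimum tax:
  Adjusted income: R$571,000 + R$128,500 + R$44,000 = R$743,500
  Exemption: R$101,000 − 20% × (R$743,500 − R$738,000) = R$101,000 − R$1,100 = R$99,900
  Base: R$743,500 − R$99,900 = R$643,600
  R$643,600 × 27% = R$173,772

Mainline income levy:
  R$53,000 × 9% = R$4,770
  R$518,000 × 18% = R$93,240
  → R$98,010

Excess of supplementary minimum tax over mainline income levy: R$173,772 − R$98,010 = R$75,762.

R$75,762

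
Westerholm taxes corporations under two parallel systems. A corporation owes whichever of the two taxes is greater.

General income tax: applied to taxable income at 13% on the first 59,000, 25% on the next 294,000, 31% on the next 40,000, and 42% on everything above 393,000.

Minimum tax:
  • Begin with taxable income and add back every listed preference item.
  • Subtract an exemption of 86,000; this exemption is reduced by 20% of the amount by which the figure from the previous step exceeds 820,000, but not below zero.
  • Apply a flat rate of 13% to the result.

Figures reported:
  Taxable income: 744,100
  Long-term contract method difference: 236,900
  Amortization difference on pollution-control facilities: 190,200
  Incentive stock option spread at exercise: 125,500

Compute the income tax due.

241,032

Minimum tax:
  Adjusted income: 744,100 + 236,900 + 190,200 + 125,500 = 1,296,700
  Exemption: 20% × (1,296,700 − 820,000) = 95,340 ≥ 86,000, so the exemption is fully phased out
  Base: 1,296,700 − 0 = 1,296,700
  1,296,700 × 13% = 168,571

General income tax:
  59,000 × 13% = 7,670
  294,000 × 25% = 73,500
  40,000 × 31% = 12,400
  351,100 × 42% = 147,462
  → 241,032

241,032 > 168,571, so the general income tax governs.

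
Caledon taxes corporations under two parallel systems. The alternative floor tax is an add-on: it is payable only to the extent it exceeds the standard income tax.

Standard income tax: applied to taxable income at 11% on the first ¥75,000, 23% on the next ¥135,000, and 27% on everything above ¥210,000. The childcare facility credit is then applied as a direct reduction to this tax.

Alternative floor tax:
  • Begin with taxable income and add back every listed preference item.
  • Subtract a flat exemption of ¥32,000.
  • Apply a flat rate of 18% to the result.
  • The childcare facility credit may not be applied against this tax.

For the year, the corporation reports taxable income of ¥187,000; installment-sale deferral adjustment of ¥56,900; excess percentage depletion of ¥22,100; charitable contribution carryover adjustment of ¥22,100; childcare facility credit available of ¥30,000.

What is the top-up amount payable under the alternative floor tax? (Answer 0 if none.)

Alternative floor tax:
  Adjusted income: ¥187,000 + ¥56,900 + ¥22,100 + ¥22,100 = ¥288,100
  Less exemption ¥32,000 → base ¥256,100
  ¥256,100 × 18% = ¥46,098

Standard income tax:
  ¥75,000 × 11% = ¥8,250
  ¥112,000 × 23% = ¥25,760
  → ¥34,010
  Less childcare facility credit ¥30,000 → ¥4,010

Excess of alternative floor tax over standard income tax: ¥46,098 − ¥4,010 = ¥42,088.

¥42,088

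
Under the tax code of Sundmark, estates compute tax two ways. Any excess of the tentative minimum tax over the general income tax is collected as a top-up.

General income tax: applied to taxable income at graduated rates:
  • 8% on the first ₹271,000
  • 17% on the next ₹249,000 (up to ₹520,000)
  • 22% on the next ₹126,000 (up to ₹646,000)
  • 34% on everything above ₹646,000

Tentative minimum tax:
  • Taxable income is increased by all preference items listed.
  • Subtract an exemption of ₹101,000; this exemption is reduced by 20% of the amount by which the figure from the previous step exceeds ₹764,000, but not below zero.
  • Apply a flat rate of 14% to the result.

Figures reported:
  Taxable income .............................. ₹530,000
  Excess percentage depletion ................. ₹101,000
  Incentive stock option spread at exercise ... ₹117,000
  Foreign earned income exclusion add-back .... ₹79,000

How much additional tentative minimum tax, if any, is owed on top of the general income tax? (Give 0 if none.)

₹37,194

Tentative minimum tax:
  Adjusted income: ₹530,000 + ₹101,000 + ₹117,000 + ₹79,000 = ₹827,000
  Exemption: ₹101,000 − 20% × (₹827,000 − ₹764,000) = ₹101,000 − ₹12,600 = ₹88,400
  Base: ₹827,000 − ₹88,400 = ₹738,600
  ₹738,600 × 14% = ₹103,404

General income tax:
  ₹271,000 × 8% = ₹21,680
  ₹249,000 × 17% = ₹42,330
  ₹10,000 × 22% = ₹2,200
  → ₹66,210

Excess of tentative minimum tax over general income tax: ₹103,404 − ₹66,210 = ₹37,194.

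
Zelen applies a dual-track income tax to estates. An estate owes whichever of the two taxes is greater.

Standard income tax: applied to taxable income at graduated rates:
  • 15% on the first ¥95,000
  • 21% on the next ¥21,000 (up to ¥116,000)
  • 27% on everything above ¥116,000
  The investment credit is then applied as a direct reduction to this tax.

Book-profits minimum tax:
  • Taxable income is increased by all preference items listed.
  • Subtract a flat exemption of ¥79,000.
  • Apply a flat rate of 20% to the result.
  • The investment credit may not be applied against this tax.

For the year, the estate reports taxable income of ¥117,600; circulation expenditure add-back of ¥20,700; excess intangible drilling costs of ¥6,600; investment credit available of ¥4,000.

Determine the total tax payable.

¥15,092

Standard income tax:
  ¥95,000 × 15% = ¥14,250
  ¥21,000 × 21% = ¥4,410
  ¥1,600 × 27% = ¥432
  → ¥19,092
  Less investment credit ¥4,000 → ¥15,092

Book-profits minimum tax:
  Adjusted income: ¥117,600 + ¥20,700 + ¥6,600 = ¥144,900
  Less exemption ¥79,000 → base ¥65,900
  ¥65,900 × 20% = ¥13,180

¥15,092 > ¥13,180, so the standard income tax governs.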